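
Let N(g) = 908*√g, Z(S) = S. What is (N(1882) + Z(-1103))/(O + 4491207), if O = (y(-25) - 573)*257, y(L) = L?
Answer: -1103/4337521 + 908*√1882/4337521 ≈ 0.0088271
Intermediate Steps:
O = -153686 (O = (-25 - 573)*257 = -598*257 = -153686)
(N(1882) + Z(-1103))/(O + 4491207) = (908*√1882 - 1103)/(-153686 + 4491207) = (-1103 + 908*√1882)/4337521 = (-1103 + 908*√1882)*(1/4337521) = -1103/4337521 + 908*√1882/4337521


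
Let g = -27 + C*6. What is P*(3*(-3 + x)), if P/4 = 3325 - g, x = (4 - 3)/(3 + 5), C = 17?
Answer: -112125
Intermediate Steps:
x = 1/8 ≈ 0.12500
g = 75 (g = -27 + 17*6 = -27 + 102 = 75)
P = 13000 (P = 4*(3325 - 1*75) = 4*(3325 - 75) = 4*3250 = 13000)
P*(3*(-3 + x)) = 13000*(3*(-3 + 1/8)) = 13000*(3*(-23/8)) = 13000*(-69/8) = -112125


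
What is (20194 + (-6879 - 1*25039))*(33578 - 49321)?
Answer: 184570932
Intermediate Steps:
(20194 + (-6879 - 1*25039))*(33578 - 49321) = (20194 + (-6879 - 25039))*(-15743) = (20194 - 31918)*(-15743) = -11724*(-15743) = 184570932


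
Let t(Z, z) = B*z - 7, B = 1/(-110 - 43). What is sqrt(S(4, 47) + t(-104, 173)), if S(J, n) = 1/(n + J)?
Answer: I*sqrt(73)/3 ≈ 2.848*I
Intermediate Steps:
B = -1/153 (B = 1/(-153) = -1/153 ≈ -0.0065359)
t(Z, z) = -7 - z/153 (t(Z, z) = -z/153 - 7 = -7 - z/153)
S(J, n) = 1/(J + n)
sqrt(S(4, 47) + t(-104, 173)) = sqrt(1/(4 + 47) + (-7 - 1/153*173)) = sqrt(1/51 + (-7 - 173/153)) = sqrt(1/51 - 1244/153) = sqrt(-73/9) = I*sqrt(73)/3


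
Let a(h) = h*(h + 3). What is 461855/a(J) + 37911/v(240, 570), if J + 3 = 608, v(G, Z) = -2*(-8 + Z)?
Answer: -671302861/20672608 ≈ -32.473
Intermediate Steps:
v(G, Z) = 16 - 2*Z
J = 605 (J = -3 + 608 = 605)
a(h) = h*(3 + h)
461855/a(J) + 37911/v(240, 570) = 461855/((605*(3 + 605))) + 37911/(16 - 2*570) = 461855/((605*608)) + 37911/(16 - 1140) = 461855/367840 + 37911/(-1124) = 461855*(1/367840) + 37911*(-1/1124) = 92371/73568 - 37911/1124 = -671302861/20672608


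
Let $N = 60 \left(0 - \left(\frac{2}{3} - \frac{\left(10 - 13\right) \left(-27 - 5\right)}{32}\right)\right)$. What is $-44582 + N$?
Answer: $-44442$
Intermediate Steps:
$N = 140$ ($N = 60 \left(0 - \left(\frac{2}{3} - \left(-3\right) \left(-32\right) \frac{1}{32}\right)\right) = 60 \left(0 + \left(96 \cdot \frac{1}{32} - \frac{2}{3}\right)\right) = 60 \left(0 + \left(3 - \frac{2}{3}\right)\right) = 60 \left(0 + \frac{7}{3}\right) = 60 \cdot \frac{7}{3} = 140$)
$-44582 + N = -44582 + 140 = -44442$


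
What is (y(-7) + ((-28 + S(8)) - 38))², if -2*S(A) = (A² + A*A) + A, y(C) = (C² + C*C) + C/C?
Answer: 1225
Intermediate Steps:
y(C) = 1 + 2*C² (y(C) = (C² + C²) + 1 = 2*C² + 1 = 1 + 2*C²)
S(A) = -A² - A/2 (S(A) = -((A² + A*A) + A)/2 = -((A² + A²) + A)/2 = -(2*A² + A)/2 = -(A + 2*A²)/2 = -A² - A/2)
(y(-7) + ((-28 + S(8)) - 38))² = ((1 + 2*(-7)²) + ((-28 - 1*8*(½ + 8)) - 38))² = ((1 + 2*49) + ((-28 - 1*8*17/2) - 38))² = ((1 + 98) + ((-28 - 68) - 38))² = (99 + (-96 - 38))² = (99 - 134)² = (-35)² = 1225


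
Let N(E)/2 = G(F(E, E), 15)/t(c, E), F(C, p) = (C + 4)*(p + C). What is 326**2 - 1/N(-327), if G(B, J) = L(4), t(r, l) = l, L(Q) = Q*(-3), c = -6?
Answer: 850099/8 ≈ 1.0626e+5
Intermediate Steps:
F(C, p) = (4 + C)*(C + p)
L(Q) = -3*Q
G(B, J) = -12 (G(B, J) = -3*4 = -12)
N(E) = -24/E (N(E) = 2*(-12/E) = -24/E)
326**2 - 1/N(-327) = 326**2 - 1/((-24/(-327))) = 106276 - 1/((-24*(-1/327))) = 106276 - 1/8/109 = 106276 - 1*109/8 = 106276 - 109/8 = 850099/8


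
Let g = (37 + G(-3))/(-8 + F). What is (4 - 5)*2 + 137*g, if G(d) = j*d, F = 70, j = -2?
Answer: 5767/62 ≈ 93.016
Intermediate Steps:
G(d) = -2*d
g = 43/62 (g = (37 - 2*(-3))/(-8 + 70) = (37 + 6)/62 = 43*(1/62) = 43/62 ≈ 0.69355)
(4 - 5)*2 + 137*g = (4 - 5)*2 + 137*(43/62) = -1*2 + 5891/62 = -2 + 5891/62 = 5767/62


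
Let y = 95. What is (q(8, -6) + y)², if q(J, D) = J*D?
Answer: 2209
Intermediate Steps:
q(J, D) = D*J
(q(8, -6) + y)² = (-6*8 + 95)² = (-48 + 95)² = 47² = 2209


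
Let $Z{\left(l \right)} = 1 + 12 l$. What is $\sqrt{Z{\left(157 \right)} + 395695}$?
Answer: $2 \sqrt{99395} \approx 630.54$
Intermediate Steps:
$\sqrt{Z{\left(157 \right)} + 395695} = \sqrt{\left(1 + 12 \cdot 157\right) + 395695} = \sqrt{\left(1 + 1884\right) + 395695} = \sqrt{1885 + 395695} = \sqrt{397580} = 2 \sqrt{99395}$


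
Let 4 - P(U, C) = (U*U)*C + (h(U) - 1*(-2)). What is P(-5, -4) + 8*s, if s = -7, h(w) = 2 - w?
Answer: 39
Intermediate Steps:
P(U, C) = U - C*U² (P(U, C) = 4 - ((U*U)*C + ((2 - U) - 1*(-2))) = 4 - (U²*C + ((2 - U) + 2)) = 4 - (C*U² + (4 - U)) = 4 - (4 - U + C*U²) = 4 + (-4 + U - C*U²) = U - C*U²)
P(-5, -4) + 8*s = -5*(1 - 1*(-4)*(-5)) + 8*(-7) = -5*(1 - 20) - 56 = -5*(-19) - 56 = 95 - 56 = 39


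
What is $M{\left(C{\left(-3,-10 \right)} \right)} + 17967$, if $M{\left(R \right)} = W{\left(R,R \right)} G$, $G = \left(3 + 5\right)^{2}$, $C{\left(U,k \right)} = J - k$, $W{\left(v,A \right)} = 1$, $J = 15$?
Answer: $18031$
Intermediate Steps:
$C{\left(U,k \right)} = 15 - k$
$G = 64$ ($G = 8^{2} = 64$)
$M{\left(R \right)} = 64$ ($M{\left(R \right)} = 1 \cdot 64 = 64$)
$M{\left(C{\left(-3,-10 \right)} \right)} + 17967 = 64 + 17967 = 18031$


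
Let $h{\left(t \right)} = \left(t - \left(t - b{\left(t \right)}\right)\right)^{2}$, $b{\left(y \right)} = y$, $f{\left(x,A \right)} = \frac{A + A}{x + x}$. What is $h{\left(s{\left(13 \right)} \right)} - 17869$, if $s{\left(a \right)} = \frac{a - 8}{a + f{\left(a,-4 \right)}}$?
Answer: $- \frac{19459172}{1089} \approx -17869.0$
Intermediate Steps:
$f{\left(x,A \right)} = \frac{A}{x}$ ($f{\left(x,A \right)} = \frac{2 A}{2 x} = 2 A \frac{1}{2 x} = \frac{A}{x}$)
$s{\left(a \right)} = \frac{-8 + a}{a - \frac{4}{a}}$ ($s{\left(a \right)} = \frac{a - 8}{a - \frac{4}{a}} = \frac{-8 + a}{a - \frac{4}{a}}$)
$h{\left(t \right)} = t^{2}$ ($h{\left(t \right)} = \left(t + \left(t - t\right)\right)^{2} = \left(t + 0\right)^{2} = t^{2}$)
$h{\left(s{\left(13 \right)} \right)} - 17869 = \left(\frac{13 \left(-8 + 13\right)}{-4 + 13^{2}}\right)^{2} - 17869 = \left(13 \frac{1}{-4 + 169} \cdot 5\right)^{2} - 17869 = \left(13 \cdot \frac{1}{165} \cdot 5\right)^{2} - 17869 = \left(\frac{13}{33}\right)^{2} - 17869 = \frac{169}{1089} - 17869 = - \frac{19459172}{1089}$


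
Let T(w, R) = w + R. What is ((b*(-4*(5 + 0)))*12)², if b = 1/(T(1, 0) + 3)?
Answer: 3600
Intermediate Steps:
T(w, R) = R + w
b = ¼ (b = 1/((0 + 1) + 3) = 1/(1 + 3) = 1/4 = ¼ ≈ 0.25000)
((b*(-4*(5 + 0)))*12)² = (((-4*(5 + 0))/4)*12)² = (((-4*5)/4)*12)² = (((¼)*(-20))*12)² = (-5*12)² = (-60)² = 3600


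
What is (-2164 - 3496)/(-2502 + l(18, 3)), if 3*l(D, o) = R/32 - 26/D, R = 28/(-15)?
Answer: 6112800/2702701 ≈ 2.2617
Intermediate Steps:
R = -28/15 (R = 28*(-1/15) = -28/15 ≈ -1.8667)
l(D, o) = -7/360 - 26/(3*D) (l(D, o) = (-28/15/32 - 26/D)/3 = (-28/15*1/32 - 26/D)/3 = (-7/120 - 26/D)/3 = -7/360 - 26/(3*D))
(-2164 - 3496)/(-2502 + l(18, 3)) = (-2164 - 3496)/(-2502 + (1/360)*(-3120 - 7*18)/18) = -5660/(-2502 + (1/360)*(1/18)*(-3120 - 126)) = -5660/(-2502 + (1/360)*(1/18)*(-3246)) = -5660/(-2502 - 541/1080) = -5660/(-2702701/1080) = -5660*(-1080/2702701) = 6112800/2702701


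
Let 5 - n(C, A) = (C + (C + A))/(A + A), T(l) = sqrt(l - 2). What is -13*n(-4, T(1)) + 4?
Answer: -109/2 + 52*I ≈ -54.5 + 52.0*I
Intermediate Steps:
T(l) = sqrt(-2 + l)
n(C, A) = 5 - (A + 2*C)/(2*A) (n(C, A) = 5 - (C + (C + A))/(A + A) = 5 - (C + (A + C))/(2*A) = 5 - (A + 2*C)*1/(2*A) = 5 - (A + 2*C)/(2*A))
-13*n(-4, T(1)) + 4 = -13*(9/2 - 1*(-4)/sqrt(-2 + 1)) + 4 = -13*(9/2 - 1*(-4)/sqrt(-1)) + 4 = -13*(9/2 - 1*(-4)/I) + 4 = -13*(9/2 - 1*(-4)*(-I)) + 4 = -13*(9/2 - 4*I) + 4 = (-117/2 + 52*I) + 4 = -109/2 + 52*I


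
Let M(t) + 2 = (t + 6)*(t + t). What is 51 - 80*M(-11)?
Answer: -8589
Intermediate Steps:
M(t) = -2 + 2*t*(6 + t) (M(t) = -2 + (t + 6)*(t + t) = -2 + (6 + t)*(2*t) = -2 + 2*t*(6 + t))
51 - 80*M(-11) = 51 - 80*(-2 + 2*(-11)² + 12*(-11)) = 51 - 80*(-2 + 2*121 - 132) = 51 - 80*(-2 + 242 - 132) = 51 - 80*108 = 51 - 8640 = -8589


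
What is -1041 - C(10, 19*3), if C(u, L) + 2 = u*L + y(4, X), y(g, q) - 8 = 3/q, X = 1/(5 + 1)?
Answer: -1635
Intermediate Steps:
X = 1/6 ≈ 0.16667
y(g, q) = 8 + 3/q
C(u, L) = 24 + L*u (C(u, L) = -2 + (u*L + (8 + 3/(1/6))) = -2 + (L*u + (8 + 3*6)) = -2 + (L*u + (8 + 18)) = -2 + (L*u + 26) = -2 + (26 + L*u) = 24 + L*u)
-1041 - C(10, 19*3) = -1041 - (24 + (19*3)*10) = -1041 - (24 + 57*10) = -1041 - (24 + 570) = -1041 - 1*594 = -1041 - 594 = -1635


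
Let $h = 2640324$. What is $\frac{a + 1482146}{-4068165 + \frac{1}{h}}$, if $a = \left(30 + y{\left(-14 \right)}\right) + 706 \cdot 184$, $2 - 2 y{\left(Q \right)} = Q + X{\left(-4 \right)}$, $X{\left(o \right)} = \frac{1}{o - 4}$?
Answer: $- \frac{17025739206129}{42965094741836} \approx -0.39627$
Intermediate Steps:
$X{\left(o \right)} = \frac{1}{-4 + o}$
$y{\left(Q \right)} = \frac{17}{16} - \frac{Q}{2}$ ($y{\left(Q \right)} = 1 - \frac{Q + \frac{1}{-4 - 4}}{2} = 1 - \frac{Q + \frac{1}{-8}}{2} = 1 - \frac{Q - \frac{1}{8}}{2} = 1 - \frac{- \frac{1}{8} + Q}{2} = 1 - \left(- \frac{1}{16} + \frac{Q}{2}\right) = \frac{17}{16} - \frac{Q}{2}$)
$a = \frac{2079073}{16}$ ($a = \left(30 + \left(\frac{17}{16} - -7\right)\right) + 706 \cdot 184 = \left(30 + \left(\frac{17}{16} + 7\right)\right) + 129904 = \left(30 + \frac{129}{16}\right) + 129904 = \frac{609}{16} + 129904 = \frac{2079073}{16} \approx 1.2994 \cdot 10^{5}$)
$\frac{a + 1482146}{-4068165 + \frac{1}{h}} = \frac{\frac{2079073}{16} + 1482146}{-4068165 + \frac{1}{2640324}} = \frac{25793409}{16 \left(-4068165 + \frac{1}{2640324}\right)} = \frac{25793409}{16 \left(- \frac{10741273685459}{2640324}\right)} = \frac{25793409}{16} \left(- \frac{2640324}{10741273685459}\right) = - \frac{17025739206129}{42965094741836}$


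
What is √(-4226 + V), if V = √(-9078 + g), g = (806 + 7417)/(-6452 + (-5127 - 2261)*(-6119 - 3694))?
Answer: √(-1388000356802824904 + 27184497*I*√1325158235432580966)/18122998 ≈ 0.73278 + 65.012*I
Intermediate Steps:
g = 8223/72491992 (g = 8223/(-6452 - 7388*(-9813)) = 8223/(-6452 + 72498444) = 8223/72491992 ≈ 0.00011343)
V = 3*I*√1325158235432580966/36245996 (V = √(-9078 + 8223/72491992) = √(-658082295153/72491992) = 3*I*√1325158235432580966/36245996 ≈ 95.279*I)
√(-4226 + V) = √(-4226 + 3*I*√1325158235432580966/36245996)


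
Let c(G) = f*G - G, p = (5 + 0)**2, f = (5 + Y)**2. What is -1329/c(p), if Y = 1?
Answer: -1329/875 ≈ -1.5189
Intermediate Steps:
f = 36 (f = (5 + 1)**2 = 6**2 = 36)
p = 25 (p = 5**2 = 25)
c(G) = 35*G (c(G) = 36*G - G = 35*G)
-1329/c(p) = -1329/(35*25) = -1329/875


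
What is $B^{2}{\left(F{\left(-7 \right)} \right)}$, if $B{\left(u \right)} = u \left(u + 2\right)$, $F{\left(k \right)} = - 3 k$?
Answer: $233289$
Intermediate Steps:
$B{\left(u \right)} = u \left(2 + u\right)$
$B^{2}{\left(F{\left(-7 \right)} \right)} = \left(\left(-3\right) \left(-7\right) \left(2 - -21\right)\right)^{2} = \left(21 \left(2 + 21\right)\right)^{2} = \left(21 \cdot 23\right)^{2} = 483^{2} = 233289$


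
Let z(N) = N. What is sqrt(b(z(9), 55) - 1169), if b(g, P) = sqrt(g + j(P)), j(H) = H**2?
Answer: sqrt(-1169 + sqrt(3034)) ≈ 33.375*I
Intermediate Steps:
b(g, P) = sqrt(g + P**2)
sqrt(b(z(9), 55) - 1169) = sqrt(sqrt(9 + 55**2) - 1169) = sqrt(sqrt(9 + 3025) - 1169) = sqrt(sqrt(3034) - 1169) = sqrt(-1169 + sqrt(3034))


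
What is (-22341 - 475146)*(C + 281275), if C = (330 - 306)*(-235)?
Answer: -137124829245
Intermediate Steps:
C = -5640 (C = 24*(-235) = -5640)
(-22341 - 475146)*(C + 281275) = (-22341 - 475146)*(-5640 + 281275) = -497487*275635 = -137124829245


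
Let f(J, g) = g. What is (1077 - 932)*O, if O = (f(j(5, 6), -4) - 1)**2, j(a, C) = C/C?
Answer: 3625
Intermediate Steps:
j(a, C) = 1
O = 25 (O = (-4 - 1)**2 = (-5)**2 = 25)
(1077 - 932)*O = (1077 - 932)*25 = 145*25 = 3625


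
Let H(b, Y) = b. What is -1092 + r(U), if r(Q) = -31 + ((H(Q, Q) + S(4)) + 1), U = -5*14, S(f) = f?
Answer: -1188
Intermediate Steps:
U = -70
r(Q) = -26 + Q (r(Q) = -31 + ((Q + 4) + 1) = -31 + ((4 + Q) + 1) = -31 + (5 + Q) = -26 + Q)
-1092 + r(U) = -1092 + (-26 - 70) = -1092 - 96 = -1188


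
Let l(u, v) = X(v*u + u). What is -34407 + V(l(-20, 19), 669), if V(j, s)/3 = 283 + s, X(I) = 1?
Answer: -31551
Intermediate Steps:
l(u, v) = 1
V(j, s) = 849 + 3*s (V(j, s) = 3*(283 + s) = 849 + 3*s)
-34407 + V(l(-20, 19), 669) = -34407 + (849 + 3*669) = -34407 + (849 + 2007) = -34407 + 2856 = -31551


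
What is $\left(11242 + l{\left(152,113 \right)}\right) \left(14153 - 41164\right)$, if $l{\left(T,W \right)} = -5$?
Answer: $-303522607$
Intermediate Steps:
$\left(11242 + l{\left(152,113 \right)}\right) \left(14153 - 41164\right) = \left(11242 - 5\right) \left(14153 - 41164\right) = 11237 \left(-27011\right) = -303522607$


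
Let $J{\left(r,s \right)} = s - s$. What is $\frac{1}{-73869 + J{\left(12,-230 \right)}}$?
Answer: $- \frac{1}{73869} \approx -1.3537 \cdot 10^{-5}$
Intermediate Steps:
$J{\left(r,s \right)} = 0$
$\frac{1}{-73869 + J{\left(12,-230 \right)}} = \frac{1}{-73869 + 0} = \frac{1}{-73869} = - \frac{1}{73869}$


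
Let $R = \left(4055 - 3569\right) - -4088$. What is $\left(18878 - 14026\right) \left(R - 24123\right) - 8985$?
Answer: $-94860733$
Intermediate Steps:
$R = 4574$ ($R = \left(4055 - 3569\right) + 4088 = 486 + 4088 = 4574$)
$\left(18878 - 14026\right) \left(R - 24123\right) - 8985 = \left(18878 - 14026\right) \left(4574 - 24123\right) - 8985 = 4852 \left(-19549\right) - 8985 = -94851748 - 8985 = -94860733$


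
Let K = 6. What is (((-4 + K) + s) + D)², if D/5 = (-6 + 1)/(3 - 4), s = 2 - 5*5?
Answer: 16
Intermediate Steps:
s = -23 (s = 2 - 25 = -23)
D = 25 (D = 5*((-6 + 1)/(3 - 4)) = 5*(-5/(-1)) = 5*(-5*(-1)) = 5*5 = 25)
(((-4 + K) + s) + D)² = (((-4 + 6) - 23) + 25)² = ((2 - 23) + 25)² = (-21 + 25)² = 4² = 16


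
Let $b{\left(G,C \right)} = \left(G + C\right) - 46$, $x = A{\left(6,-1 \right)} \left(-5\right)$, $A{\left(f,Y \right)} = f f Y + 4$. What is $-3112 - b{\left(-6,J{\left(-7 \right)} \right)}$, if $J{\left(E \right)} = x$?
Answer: $-3220$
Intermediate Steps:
$A{\left(f,Y \right)} = 4 + Y f^{2}$ ($A{\left(f,Y \right)} = f^{2} Y + 4 = Y f^{2} + 4 = 4 + Y f^{2}$)
$x = 160$ ($x = \left(4 - 6^{2}\right) \left(-5\right) = \left(4 - 36\right) \left(-5\right) = \left(-32\right) \left(-5\right) = 160$)
$J{\left(E \right)} = 160$
$b{\left(G,C \right)} = -46 + C + G$ ($b{\left(G,C \right)} = \left(C + G\right) - 46 = -46 + C + G$)
$-3112 - b{\left(-6,J{\left(-7 \right)} \right)} = -3112 - \left(-46 + 160 - 6\right) = -3112 - 108 = -3220$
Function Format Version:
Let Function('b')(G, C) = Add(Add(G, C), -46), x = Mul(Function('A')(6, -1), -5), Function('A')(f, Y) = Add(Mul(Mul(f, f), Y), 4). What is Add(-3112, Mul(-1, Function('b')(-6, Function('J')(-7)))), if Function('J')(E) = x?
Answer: -3220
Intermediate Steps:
Function('A')(f, Y) = Add(4, Mul(Y, Pow(f, 2))) (Function('A')(f, Y) = Add(Mul(Pow(f, 2), Y), 4) = Add(Mul(Y, Pow(f, 2)), 4) = Add(4, Mul(Y, Pow(f, 2))))
x = 160 (x = Mul(Add(4, Mul(-1, Pow(6, 2))), -5) = Mul(Add(4, Mul(-1, 36)), -5) = Mul(Add(4, -36), -5) = Mul(-32, -5) = 160)
Function('J')(E) = 160
Function('b')(G, C) = Add(-46, C, G) (Function('b')(G, C) = Add(Add(C, G), -46) = Add(-46, C, G))
Add(-3112, Mul(-1, Function('b')(-6, Function('J')(-7)))) = Add(-3112, Mul(-1, Add(-46, 160, -6))) = Add(-3112, Mul(-1, 108)) = Add(-3112, -108) = -3220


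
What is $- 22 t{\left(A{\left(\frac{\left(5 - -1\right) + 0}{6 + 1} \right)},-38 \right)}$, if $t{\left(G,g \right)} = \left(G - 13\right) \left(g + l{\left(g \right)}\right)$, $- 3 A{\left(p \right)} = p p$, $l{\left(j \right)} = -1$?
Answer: $- \frac{556842}{49} \approx -11364.0$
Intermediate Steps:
$A{\left(p \right)} = - \frac{p^{2}}{3}$ ($A{\left(p \right)} = - \frac{p p}{3} = - \frac{p^{2}}{3}$)
$t{\left(G,g \right)} = \left(-1 + g\right) \left(-13 + G\right)$ ($t{\left(G,g \right)} = \left(G - 13\right) \left(g - 1\right) = \left(-13 + G\right) \left(-1 + g\right) = \left(-1 + g\right) \left(-13 + G\right)$)
$- 22 t{\left(A{\left(\frac{\left(5 - -1\right) + 0}{6 + 1} \right)},-38 \right)} = - 22 \left(13 - - \frac{\left(\frac{\left(5 - -1\right) + 0}{6 + 1}\right)^{2}}{3} - -494 + - \frac{\left(\frac{\left(5 - -1\right) + 0}{6 + 1}\right)^{2}}{3} \left(-38\right)\right) = - 22 \left(13 - - \frac{\left(\frac{\left(5 + 1\right) + 0}{7}\right)^{2}}{3} + 494 + - \frac{\left(\frac{\left(5 + 1\right) + 0}{7}\right)^{2}}{3} \left(-38\right)\right) = - 22 \left(13 - - \frac{\left(\left(6 + 0\right) \frac{1}{7}\right)^{2}}{3} + 494 + - \frac{\left(\left(6 + 0\right) \frac{1}{7}\right)^{2}}{3} \left(-38\right)\right) = - 22 \left(13 - - \frac{\left(6 \cdot \frac{1}{7}\right)^{2}}{3} + 494 + - \frac{\left(6 \cdot \frac{1}{7}\right)^{2}}{3} \left(-38\right)\right) = - 22 \left(13 - - \frac{\left(\frac{6}{7}\right)^{2}}{3} + 494 + - \frac{\left(\frac{6}{7}\right)^{2}}{3} \left(-38\right)\right) = - 22 \left(13 - \left(- \frac{1}{3}\right) \frac{36}{49} + 494 + \left(- \frac{1}{3}\right) \frac{36}{49} \left(-38\right)\right) = - 22 \left(13 - - \frac{12}{49} + 494 - - \frac{456}{49}\right) = - 22 \left(13 + \frac{12}{49} + 494 + \frac{456}{49}\right) = \left(-22\right) \frac{25311}{49} = - \frac{556842}{49}$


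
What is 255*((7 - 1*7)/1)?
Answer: 0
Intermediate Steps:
255*((7 - 1*7)/1) = 255*((7 - 7)*1) = 255*(0*1) = 255*0 = 0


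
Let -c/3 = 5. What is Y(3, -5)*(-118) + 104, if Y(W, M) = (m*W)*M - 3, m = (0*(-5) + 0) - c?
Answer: 27008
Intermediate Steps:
c = -15 (c = -3*5 = -15)
m = 15 (m = (0*(-5) + 0) - 1*(-15) = (0 + 0) + 15 = 0 + 15 = 15)
Y(W, M) = -3 + 15*M*W (Y(W, M) = (15*W)*M - 3 = 15*M*W - 3 = -3 + 15*M*W)
Y(3, -5)*(-118) + 104 = (-3 + 15*(-5)*3)*(-118) + 104 = (-3 - 225)*(-118) + 104 = -228*(-118) + 104 = 26904 + 104 = 27008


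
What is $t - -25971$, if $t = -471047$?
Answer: $-445076$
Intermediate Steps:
$t - -25971 = -471047 - -25971 = -471047 + 25971 = -445076$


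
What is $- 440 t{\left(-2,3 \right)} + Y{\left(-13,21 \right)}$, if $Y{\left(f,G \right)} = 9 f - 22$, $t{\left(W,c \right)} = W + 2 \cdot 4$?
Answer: $-2779$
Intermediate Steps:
$t{\left(W,c \right)} = 8 + W$ ($t{\left(W,c \right)} = W + 8 = 8 + W$)
$Y{\left(f,G \right)} = -22 + 9 f$
$- 440 t{\left(-2,3 \right)} + Y{\left(-13,21 \right)} = - 440 \left(8 - 2\right) + \left(-22 + 9 \left(-13\right)\right) = \left(-440\right) 6 - 139 = -2640 - 139 = -2779$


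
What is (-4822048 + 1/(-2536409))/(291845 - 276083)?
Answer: -4076895315211/13326292886 ≈ -305.93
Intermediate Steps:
(-4822048 + 1/(-2536409))/(291845 - 276083) = (-4822048 - 1/2536409)/15762 = -12230685945633/2536409*1/15762 = -4076895315211/13326292886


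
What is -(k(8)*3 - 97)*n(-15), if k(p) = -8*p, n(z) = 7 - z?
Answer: 6358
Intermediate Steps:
-(k(8)*3 - 97)*n(-15) = -(-8*8*3 - 97)*(7 - 1*(-15)) = -(-64*3 - 97)*(7 + 15) = -(-192 - 97)*22 = -(-289)*22 = -1*(-6358) = 6358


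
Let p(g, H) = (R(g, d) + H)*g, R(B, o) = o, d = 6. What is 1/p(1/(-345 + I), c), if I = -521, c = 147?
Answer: -866/153 ≈ -5.6601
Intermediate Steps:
p(g, H) = g*(6 + H) (p(g, H) = (6 + H)*g = g*(6 + H))
1/p(1/(-345 + I), c) = 1/((6 + 147)/(-345 - 521)) = 1/(153/(-866)) = 1/(-1/866*153) = 1/(-153/866) = -866/153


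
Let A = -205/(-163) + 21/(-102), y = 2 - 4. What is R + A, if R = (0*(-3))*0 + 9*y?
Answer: -93927/5542 ≈ -16.948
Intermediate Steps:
y = -2
R = -18 (R = (0*(-3))*0 + 9*(-2) = 0*0 - 18 = 0 - 18 = -18)
A = 5829/5542 (A = -205*(-1/163) + 21*(-1/102) = 205/163 - 7/34 = 5829/5542 ≈ 1.0518)
R + A = -18 + 5829/5542 = -93927/5542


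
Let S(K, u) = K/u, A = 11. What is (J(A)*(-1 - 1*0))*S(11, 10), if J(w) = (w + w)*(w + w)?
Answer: -2662/5 ≈ -532.40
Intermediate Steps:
J(w) = 4*w² (J(w) = (2*w)*(2*w) = 4*w²)
(J(A)*(-1 - 1*0))*S(11, 10) = ((4*11²)*(-1 - 1*0))*(11/10) = ((4*121)*(-1 + 0))*(11*(⅒)) = (484*(-1))*(11/10) = -484*11/10 = -2662/5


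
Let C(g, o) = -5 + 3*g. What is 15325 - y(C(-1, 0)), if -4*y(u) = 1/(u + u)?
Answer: 980799/64 ≈ 15325.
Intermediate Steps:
y(u) = -1/(8*u) (y(u) = -1/(4*(u + u)) = -1/(2*u)/4 = -1/(8*u))
15325 - y(C(-1, 0)) = 15325 - (-1)/(8*(-5 + 3*(-1))) = 15325 - (-1)/(8*(-5 - 3)) = 15325 - (-1)/(8*(-8)) = 15325 - (-1)*(-1)/(8*8) = 15325 - 1*1/64 = 15325 - 1/64 = 980799/64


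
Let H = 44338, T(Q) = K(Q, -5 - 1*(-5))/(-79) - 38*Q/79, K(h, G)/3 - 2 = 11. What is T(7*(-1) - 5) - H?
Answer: -3502285/79 ≈ -44333.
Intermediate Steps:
K(h, G) = 39 (K(h, G) = 6 + 3*11 = 6 + 33 = 39)
T(Q) = -39/79 - 38*Q/79 (T(Q) = 39/(-79) - 38*Q/79 = 39*(-1/79) - 38*Q*(1/79) = -39/79 - 38*Q/79)
T(7*(-1) - 5) - H = (-39/79 - 38*(7*(-1) - 5)/79) - 1*44338 = (-39/79 - 38*(-7 - 5)/79) - 44338 = (-39/79 - 38/79*(-12)) - 44338 = (-39/79 + 456/79) - 44338 = 417/79 - 44338 = -3502285/79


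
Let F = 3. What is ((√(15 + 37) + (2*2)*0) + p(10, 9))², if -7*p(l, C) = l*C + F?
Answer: 11197/49 - 372*√13/7 ≈ 36.901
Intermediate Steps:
p(l, C) = -3/7 - C*l/7 (p(l, C) = -(l*C + 3)/7 = -(C*l + 3)/7 = -(3 + C*l)/7 = -3/7 - C*l/7)
((√(15 + 37) + (2*2)*0) + p(10, 9))² = ((√(15 + 37) + (2*2)*0) + (-3/7 - ⅐*9*10))² = ((√52 + 4*0) + (-3/7 - 90/7))² = ((2*√13 + 0) - 93/7)² = (2*√13 - 93/7)² = (-93/7 + 2*√13)²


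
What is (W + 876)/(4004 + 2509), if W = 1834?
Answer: 2710/6513 ≈ 0.41609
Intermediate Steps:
(W + 876)/(4004 + 2509) = (1834 + 876)/(4004 + 2509) = 2710/6513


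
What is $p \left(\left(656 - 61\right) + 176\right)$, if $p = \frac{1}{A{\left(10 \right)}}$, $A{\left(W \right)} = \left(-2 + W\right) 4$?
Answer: $\frac{771}{32} \approx 24.094$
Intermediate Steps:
$A{\left(W \right)} = -8 + 4 W$
$p = \frac{1}{32}$ ($p = \frac{1}{-8 + 4 \cdot 10} = \frac{1}{-8 + 40} = \frac{1}{32} \approx 0.03125$)
$p \left(\left(656 - 61\right) + 176\right) = \frac{\left(656 - 61\right) + 176}{32} = \frac{595 + 176}{32} = \frac{1}{32} \cdot 771 = \frac{771}{32}$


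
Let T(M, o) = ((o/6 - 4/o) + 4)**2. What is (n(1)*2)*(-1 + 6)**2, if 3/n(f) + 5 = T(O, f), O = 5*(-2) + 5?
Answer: -5400/179 ≈ -30.168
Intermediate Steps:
O = -5 (O = -10 + 5 = -5)
T(M, o) = (4 - 4/o + o/6)**2 (T(M, o) = ((o*(1/6) - 4/o) + 4)**2 = ((o/6 - 4/o) + 4)**2 = ((-4/o + o/6) + 4)**2 = (4 - 4/o + o/6)**2)
n(f) = 3/(-5 + (-24 + f**2 + 24*f)**2/(36*f**2))
(n(1)*2)*(-1 + 6)**2 = (-108*1**2/(-(-24 + 1**2 + 24*1)**2 + 180*1**2)*2)*(-1 + 6)**2 = (-108*1/(-(-24 + 1 + 24)**2 + 180*1)*2)*5**2 = (-108*1/(-1*1**2 + 180)*2)*25 = (-108*1/(-1*1 + 180)*2)*25 = (-108*1/(-1 + 180)*2)*25 = (-108*1/179*2)*25 = (-108*1*1/179*2)*25 = -108/179*2*25 = -216/179*25 = -5400/179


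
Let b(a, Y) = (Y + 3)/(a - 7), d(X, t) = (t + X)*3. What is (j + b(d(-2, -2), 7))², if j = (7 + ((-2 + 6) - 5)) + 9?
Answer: 75625/361 ≈ 209.49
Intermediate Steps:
d(X, t) = 3*X + 3*t (d(X, t) = (X + t)*3 = 3*X + 3*t)
b(a, Y) = (3 + Y)/(-7 + a)
j = 15 (j = (7 + (4 - 5)) + 9 = (7 - 1) + 9 = 6 + 9 = 15)
(j + b(d(-2, -2), 7))² = (15 + (3 + 7)/(-7 + (3*(-2) + 3*(-2))))² = (15 + 10/(-7 + (-6 - 6)))² = (15 + 10/(-7 - 12))² = (15 + 10/(-19))² = (15 - 1/19*10)² = (15 - 10/19)² = (275/19)² = 75625/361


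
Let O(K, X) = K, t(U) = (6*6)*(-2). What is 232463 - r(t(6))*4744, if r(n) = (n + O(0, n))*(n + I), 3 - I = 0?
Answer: -23335729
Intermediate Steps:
t(U) = -72 (t(U) = 36*(-2) = -72)
I = 3 (I = 3 - 1*0 = 3 + 0 = 3)
r(n) = n*(3 + n) (r(n) = (n + 0)*(n + 3) = n*(3 + n))
232463 - r(t(6))*4744 = 232463 - (-72*(3 - 72))*4744 = 232463 - (-72*(-69))*4744 = 232463 - 4968*4744 = 232463 - 1*23568192 = 232463 - 23568192 = -23335729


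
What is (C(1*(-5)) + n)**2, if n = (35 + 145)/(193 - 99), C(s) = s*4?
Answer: 722500/2209 ≈ 327.07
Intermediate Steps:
C(s) = 4*s
n = 90/47 (n = 180/94 = 180*(1/94) = 90/47 ≈ 1.9149)
(C(1*(-5)) + n)**2 = (4*(1*(-5)) + 90/47)**2 = (4*(-5) + 90/47)**2 = (-20 + 90/47)**2 = (-850/47)**2 = 722500/2209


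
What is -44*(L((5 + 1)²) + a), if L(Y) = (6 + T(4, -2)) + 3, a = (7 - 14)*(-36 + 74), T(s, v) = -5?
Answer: 11528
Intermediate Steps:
a = -266 (a = -7*38 = -266)
L(Y) = 4 (L(Y) = (6 - 5) + 3 = 1 + 3 = 4)
-44*(L((5 + 1)²) + a) = -44*(4 - 266) = -44*(-262) = 11528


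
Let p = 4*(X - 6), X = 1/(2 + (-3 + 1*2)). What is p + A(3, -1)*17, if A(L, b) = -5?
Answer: -105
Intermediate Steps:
X = 1 (X = 1/(2 + (-3 + 2)) = 1/(2 - 1) = 1/1 = 1)
p = -20 (p = 4*(1 - 6) = 4*(-5) = -20)
p + A(3, -1)*17 = -20 - 5*17 = -20 - 85 = -105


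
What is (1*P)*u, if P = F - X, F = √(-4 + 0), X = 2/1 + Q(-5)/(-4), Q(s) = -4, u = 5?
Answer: -15 + 10*I ≈ -15.0 + 10.0*I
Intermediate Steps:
X = 3 (X = 2/1 - 4/(-4) = 2*1 - 4*(-¼) = 2 + 1 = 3)
F = 2*I (F = √(-4) = 2*I ≈ 2.0*I)
P = -3 + 2*I (P = 2*I - 1*3 = 2*I - 3 = -3 + 2*I ≈ -3.0 + 2.0*I)
(1*P)*u = (1*(-3 + 2*I))*5 = (-3 + 2*I)*5 = -15 + 10*I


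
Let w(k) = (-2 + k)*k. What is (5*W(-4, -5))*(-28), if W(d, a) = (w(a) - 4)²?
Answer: -134540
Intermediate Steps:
w(k) = k*(-2 + k)
W(d, a) = (-4 + a*(-2 + a))² (W(d, a) = (a*(-2 + a) - 4)² = (-4 + a*(-2 + a))²)
(5*W(-4, -5))*(-28) = (5*(-4 - 5*(-2 - 5))²)*(-28) = (5*(-4 - 5*(-7))²)*(-28) = (5*(-4 + 35)²)*(-28) = (5*31²)*(-28) = (5*961)*(-28) = 4805*(-28) = -134540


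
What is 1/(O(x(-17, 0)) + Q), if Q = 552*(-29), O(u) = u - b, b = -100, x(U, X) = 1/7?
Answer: -7/111355 ≈ -6.2862e-5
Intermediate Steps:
x(U, X) = 1/7
O(u) = 100 + u (O(u) = u - 1*(-100) = u + 100 = 100 + u)
Q = -16008
1/(O(x(-17, 0)) + Q) = 1/((100 + 1/7) - 16008) = 1/(701/7 - 16008) = 1/(-111355/7) = -7/111355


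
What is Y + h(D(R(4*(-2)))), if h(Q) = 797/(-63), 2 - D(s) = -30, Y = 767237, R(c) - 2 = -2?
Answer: 48335134/63 ≈ 7.6722e+5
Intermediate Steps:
R(c) = 0 (R(c) = 2 - 2 = 0)
D(s) = 32 (D(s) = 2 - 1*(-30) = 2 + 30 = 32)
h(Q) = -797/63 (h(Q) = 797*(-1/63) = -797/63)
Y + h(D(R(4*(-2)))) = 767237 - 797/63 = 48335134/63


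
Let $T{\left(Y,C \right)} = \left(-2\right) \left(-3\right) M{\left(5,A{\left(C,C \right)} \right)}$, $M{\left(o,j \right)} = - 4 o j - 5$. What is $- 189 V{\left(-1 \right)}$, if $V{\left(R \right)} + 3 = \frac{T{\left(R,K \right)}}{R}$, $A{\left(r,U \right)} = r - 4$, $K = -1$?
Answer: $108297$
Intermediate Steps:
$A{\left(r,U \right)} = -4 + r$
$M{\left(o,j \right)} = -5 - 4 j o$ ($M{\left(o,j \right)} = - 4 j o - 5 = -5 - 4 j o$)
$T{\left(Y,C \right)} = 450 - 120 C$ ($T{\left(Y,C \right)} = \left(-2\right) \left(-3\right) \left(-5 - 4 \left(-4 + C\right) 5\right) = 6 \left(-5 - \left(-80 + 20 C\right)\right) = 6 \left(75 - 20 C\right) = 450 - 120 C$)
$V{\left(R \right)} = -3 + \frac{570}{R}$ ($V{\left(R \right)} = -3 + \frac{450 - -120}{R} = -3 + \frac{450 + 120}{R} = -3 + \frac{570}{R}$)
$- 189 V{\left(-1 \right)} = - 189 \left(-3 + \frac{570}{-1}\right) = - 189 \left(-3 + 570 \left(-1\right)\right) = - 189 \left(-3 - 570\right) = \left(-189\right) \left(-573\right) = 108297$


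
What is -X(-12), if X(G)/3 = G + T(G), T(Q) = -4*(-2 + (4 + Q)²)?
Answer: 780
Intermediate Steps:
T(Q) = 8 - 4*(4 + Q)²
X(G) = 24 - 12*(4 + G)² + 3*G (X(G) = 3*(G + (8 - 4*(4 + G)²)) = 3*(8 + G - 4*(4 + G)²) = 24 - 12*(4 + G)² + 3*G)
-X(-12) = -(24 - 12*(4 - 12)² + 3*(-12)) = -(24 - 12*(-8)² - 36) = -(24 - 12*64 - 36) = -(24 - 768 - 36) = -1*(-780) = 780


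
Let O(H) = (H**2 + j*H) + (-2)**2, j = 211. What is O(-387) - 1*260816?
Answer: -192700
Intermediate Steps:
O(H) = 4 + H**2 + 211*H (O(H) = (H**2 + 211*H) + (-2)**2 = (H**2 + 211*H) + 4 = 4 + H**2 + 211*H)
O(-387) - 1*260816 = (4 + (-387)**2 + 211*(-387)) - 1*260816 = (4 + 149769 - 81657) - 260816 = 68116 - 260816 = -192700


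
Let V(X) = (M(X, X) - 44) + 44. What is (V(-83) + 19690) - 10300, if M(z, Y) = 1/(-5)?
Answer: 46949/5 ≈ 9389.8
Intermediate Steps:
M(z, Y) = -1/5 (M(z, Y) = 1*(-1/5) = -1/5)
V(X) = -1/5 (V(X) = (-1/5 - 44) + 44 = -221/5 + 44 = -1/5)
(V(-83) + 19690) - 10300 = (-1/5 + 19690) - 10300 = 98449/5 - 10300 = 46949/5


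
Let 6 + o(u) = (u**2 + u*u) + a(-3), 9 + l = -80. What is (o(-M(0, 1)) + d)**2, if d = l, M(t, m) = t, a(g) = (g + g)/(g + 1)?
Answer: 8464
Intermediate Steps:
a(g) = 2*g/(1 + g) (a(g) = (2*g)/(1 + g) = 2*g/(1 + g))
l = -89 (l = -9 - 80 = -89)
d = -89
o(u) = -3 + 2*u**2 (o(u) = -6 + ((u**2 + u*u) + 2*(-3)/(1 - 3)) = -6 + ((u**2 + u**2) + 2*(-3)/(-2)) = -6 + (2*u**2 + 2*(-3)*(-1/2)) = -6 + (2*u**2 + 3) = -6 + (3 + 2*u**2) = -3 + 2*u**2)
(o(-M(0, 1)) + d)**2 = ((-3 + 2*(-1*0)**2) - 89)**2 = ((-3 + 2*0**2) - 89)**2 = ((-3 + 2*0) - 89)**2 = ((-3 + 0) - 89)**2 = (-3 - 89)**2 = (-92)**2 = 8464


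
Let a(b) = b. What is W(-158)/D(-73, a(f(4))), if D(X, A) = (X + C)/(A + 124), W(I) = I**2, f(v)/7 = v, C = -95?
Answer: -474316/21 ≈ -22586.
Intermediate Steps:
f(v) = 7*v
D(X, A) = (-95 + X)/(124 + A) (D(X, A) = (X - 95)/(A + 124) = (-95 + X)/(124 + A))
W(-158)/D(-73, a(f(4))) = (-158)**2/(((-95 - 73)/(124 + 7*4))) = 24964/((-168/(124 + 28))) = 24964/((-168/152)) = 24964/(((1/152)*(-168))) = 24964/(-21/19) = 24964*(-19/21) = -474316/21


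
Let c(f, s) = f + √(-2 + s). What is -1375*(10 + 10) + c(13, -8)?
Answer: -27487 + I*√10 ≈ -27487.0 + 3.1623*I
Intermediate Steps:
-1375*(10 + 10) + c(13, -8) = -1375*(10 + 10) + (13 + √(-2 - 8)) = -1375*20 + (13 + √(-10)) = -275*100 + (13 + I*√10) = -27500 + (13 + I*√10) = -27487 + I*√10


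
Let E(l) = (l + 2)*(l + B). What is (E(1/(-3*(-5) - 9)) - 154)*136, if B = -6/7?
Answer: -1332290/63 ≈ -21147.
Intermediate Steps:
B = -6/7 (B = -6*⅐ = -6/7 ≈ -0.85714)
E(l) = (2 + l)*(-6/7 + l) (E(l) = (l + 2)*(l - 6/7) = (2 + l)*(-6/7 + l))
(E(1/(-3*(-5) - 9)) - 154)*136 = ((-12/7 + (1/(-3*(-5) - 9))² + 8/(7*(-3*(-5) - 9))) - 154)*136 = ((-12/7 + (1/(15 - 9))² + 8/(7*(15 - 9))) - 154)*136 = ((-12/7 + (1/6)² + (8/7)/6) - 154)*136 = ((-12/7 + (⅙)² + (8/7)*(⅙)) - 154)*136 = ((-12/7 + 1/36 + 4/21) - 154)*136 = (-377/252 - 154)*136 = -39185/252*136 = -1332290/63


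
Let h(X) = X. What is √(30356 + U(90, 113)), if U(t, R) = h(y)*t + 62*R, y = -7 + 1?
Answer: 19*√102 ≈ 191.89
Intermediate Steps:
y = -6
U(t, R) = -6*t + 62*R
√(30356 + U(90, 113)) = √(30356 + (-6*90 + 62*113)) = √(30356 + (-540 + 7006)) = √(30356 + 6466) = √36822 = 19*√102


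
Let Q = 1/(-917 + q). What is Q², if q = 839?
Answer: 1/6084 ≈ 0.00016437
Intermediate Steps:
Q = -1/78 (Q = 1/(-917 + 839) = 1/(-78) = -1/78 ≈ -0.012821)
Q² = (-1/78)² = 1/6084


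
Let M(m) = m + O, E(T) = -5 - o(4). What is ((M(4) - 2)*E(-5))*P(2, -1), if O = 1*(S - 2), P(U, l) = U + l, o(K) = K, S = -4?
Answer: 36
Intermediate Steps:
O = -6 (O = 1*(-4 - 2) = 1*(-6) = -6)
E(T) = -9 (E(T) = -5 - 1*4 = -5 - 4 = -9)
M(m) = -6 + m (M(m) = m - 6 = -6 + m)
((M(4) - 2)*E(-5))*P(2, -1) = (((-6 + 4) - 2)*(-9))*(2 - 1) = ((-2 - 2)*(-9))*1 = -4*(-9)*1 = 36*1 = 36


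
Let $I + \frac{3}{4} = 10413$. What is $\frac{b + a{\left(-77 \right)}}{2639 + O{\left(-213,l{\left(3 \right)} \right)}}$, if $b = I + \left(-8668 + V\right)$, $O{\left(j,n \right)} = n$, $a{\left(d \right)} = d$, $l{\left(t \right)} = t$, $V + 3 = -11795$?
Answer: $- \frac{40523}{10568} \approx -3.8345$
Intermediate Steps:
$I = \frac{41649}{4}$ ($I = - \frac{3}{4} + 10413 = \frac{41649}{4} \approx 10412.0$)
$V = -11798$ ($V = -3 - 11795 = -11798$)
$b = - \frac{40215}{4}$ ($b = \frac{41649}{4} - 20466 = - \frac{40215}{4} \approx -10054.0$)
$\frac{b + a{\left(-77 \right)}}{2639 + O{\left(-213,l{\left(3 \right)} \right)}} = \frac{- \frac{40215}{4} - 77}{2639 + 3} = - \frac{40523}{4 \cdot 2642} = \left(- \frac{40523}{4}\right) \frac{1}{2642} = - \frac{40523}{10568}$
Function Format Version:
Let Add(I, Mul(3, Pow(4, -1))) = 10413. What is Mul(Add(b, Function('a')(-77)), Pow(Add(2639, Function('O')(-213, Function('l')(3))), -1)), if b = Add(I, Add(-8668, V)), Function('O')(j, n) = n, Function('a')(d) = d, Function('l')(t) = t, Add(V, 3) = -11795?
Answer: Rational(-40523, 10568) ≈ -3.8345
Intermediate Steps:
I = Rational(41649, 4) (I = Add(Rational(-3, 4), 10413) = Rational(41649, 4) ≈ 10412.)
V = -11798 (V = Add(-3, -11795) = -11798)
b = Rational(-40215, 4) (b = Add(Rational(41649, 4), Add(-8668, -11798)) = Add(Rational(41649, 4), -20466) = Rational(-40215, 4) ≈ -10054.)
Mul(Add(b, Function('a')(-77)), Pow(Add(2639, Function('O')(-213, Function('l')(3))), -1)) = Mul(Add(Rational(-40215, 4), -77), Pow(Add(2639, 3), -1)) = Mul(Rational(-40523, 4), Pow(2642, -1)) = Mul(Rational(-40523, 4), Rational(1, 2642)) = Rational(-40523, 10568)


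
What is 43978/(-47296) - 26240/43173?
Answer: -38289137/24901344 ≈ -1.5376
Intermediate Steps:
43978/(-47296) - 26240/43173 = 43978*(-1/47296) - 26240*1/43173 = -21989/23648 - 640/1053 = -38289137/24901344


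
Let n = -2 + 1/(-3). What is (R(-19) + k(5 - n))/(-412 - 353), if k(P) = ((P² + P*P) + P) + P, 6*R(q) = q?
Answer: -2143/13770 ≈ -0.15563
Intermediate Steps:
n = -7/3 (n = -2 - ⅓ = -7/3 ≈ -2.3333)
R(q) = q/6
k(P) = 2*P + 2*P² (k(P) = ((P² + P²) + P) + P = (2*P² + P) + P = (P + 2*P²) + P = 2*P + 2*P²)
(R(-19) + k(5 - n))/(-412 - 353) = ((⅙)*(-19) + 2*(5 - 1*(-7/3))*(1 + (5 - 1*(-7/3))))/(-412 - 353) = (-19/6 + 2*(5 + 7/3)*(1 + (5 + 7/3)))/(-765) = (-19/6 + 2*(22/3)*(1 + 22/3))*(-1/765) = (-19/6 + 2*(22/3)*(25/3))*(-1/765) = (-19/6 + 1100/9)*(-1/765) = (2143/18)*(-1/765) = -2143/13770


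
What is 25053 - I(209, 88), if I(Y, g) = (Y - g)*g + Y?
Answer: 14196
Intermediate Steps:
I(Y, g) = Y + g*(Y - g) (I(Y, g) = g*(Y - g) + Y = Y + g*(Y - g))
25053 - I(209, 88) = 25053 - (209 - 1*88² + 209*88) = 25053 - (209 - 1*7744 + 18392) = 25053 - (209 - 7744 + 18392) = 25053 - 1*10857 = 25053 - 10857 = 14196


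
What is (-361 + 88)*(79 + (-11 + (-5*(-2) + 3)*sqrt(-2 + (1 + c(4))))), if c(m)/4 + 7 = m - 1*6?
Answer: -18564 - 3549*I*sqrt(37) ≈ -18564.0 - 21588.0*I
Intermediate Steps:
c(m) = -52 + 4*m (c(m) = -28 + 4*(m - 1*6) = -28 + 4*(m - 6) = -28 + 4*(-6 + m) = -28 + (-24 + 4*m) = -52 + 4*m)
(-361 + 88)*(79 + (-11 + (-5*(-2) + 3)*sqrt(-2 + (1 + c(4))))) = (-361 + 88)*(79 + (-11 + (-5*(-2) + 3)*sqrt(-2 + (1 + (-52 + 4*4))))) = -273*(79 + (-11 + (10 + 3)*sqrt(-2 + (1 + (-52 + 16))))) = -273*(79 + (-11 + 13*sqrt(-2 + (1 - 36)))) = -273*(79 + (-11 + 13*sqrt(-2 - 35))) = -273*(79 + (-11 + 13*sqrt(-37))) = -273*(79 + (-11 + 13*(I*sqrt(37)))) = -273*(79 + (-11 + 13*I*sqrt(37))) = -273*(68 + 13*I*sqrt(37)) = -18564 - 3549*I*sqrt(37)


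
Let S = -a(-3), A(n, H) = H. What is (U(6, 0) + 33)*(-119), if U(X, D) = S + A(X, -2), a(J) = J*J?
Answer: -2618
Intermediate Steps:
a(J) = J²
S = -9 (S = -1*(-3)² = -1*9 = -9)
U(X, D) = -11 (U(X, D) = -9 - 2 = -11)
(U(6, 0) + 33)*(-119) = (-11 + 33)*(-119) = 22*(-119) = -2618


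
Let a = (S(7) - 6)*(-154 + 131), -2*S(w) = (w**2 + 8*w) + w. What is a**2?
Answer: 2033476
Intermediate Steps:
S(w) = -9*w/2 - w**2/2 (S(w) = -((w**2 + 8*w) + w)/2 = -(w**2 + 9*w)/2 = -9*w/2 - w**2/2)
a = 1426 (a = (-1/2*7*(9 + 7) - 6)*(-154 + 131) = (-1/2*7*16 - 6)*(-23) = (-56 - 6)*(-23) = -62*(-23) = 1426)
a**2 = 1426**2 = 2033476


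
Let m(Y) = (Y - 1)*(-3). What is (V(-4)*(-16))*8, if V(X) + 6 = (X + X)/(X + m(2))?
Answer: 4352/7 ≈ 621.71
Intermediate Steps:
m(Y) = 3 - 3*Y (m(Y) = (-1 + Y)*(-3) = 3 - 3*Y)
V(X) = -6 + 2*X/(-3 + X) (V(X) = -6 + (X + X)/(X + (3 - 3*2)) = -6 + (2*X)/(X + (3 - 6)) = -6 + (2*X)/(X - 3) = -6 + (2*X)/(-3 + X) = -6 + 2*X/(-3 + X))
(V(-4)*(-16))*8 = ((2*(9 - 2*(-4))/(-3 - 4))*(-16))*8 = ((2*(9 + 8)/(-7))*(-16))*8 = ((2*(-⅐)*17)*(-16))*8 = -34/7*(-16)*8 = (544/7)*8 = 4352/7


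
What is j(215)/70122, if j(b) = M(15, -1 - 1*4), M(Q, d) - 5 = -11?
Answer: -1/11687 ≈ -8.5565e-5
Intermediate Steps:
M(Q, d) = -6 (M(Q, d) = 5 - 11 = -6)
j(b) = -6
j(215)/70122 = -6/70122 = -6*1/70122 = -1/11687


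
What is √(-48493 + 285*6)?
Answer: I*√46783 ≈ 216.29*I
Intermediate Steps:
√(-48493 + 285*6) = √(-48493 + 1710) = √(-46783) = I*√46783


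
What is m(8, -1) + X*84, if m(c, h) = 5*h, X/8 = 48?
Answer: 32251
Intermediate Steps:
X = 384 (X = 8*48 = 384)
m(8, -1) + X*84 = 5*(-1) + 384*84 = -5 + 32256 = 32251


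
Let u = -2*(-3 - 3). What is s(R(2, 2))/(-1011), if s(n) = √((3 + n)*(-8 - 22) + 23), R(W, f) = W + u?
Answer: -I*√487/1011 ≈ -0.021828*I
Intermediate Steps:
u = 12 (u = -2*(-6) = 12)
R(W, f) = 12 + W (R(W, f) = W + 12 = 12 + W)
s(n) = √(-67 - 30*n) (s(n) = √((3 + n)*(-30) + 23) = √((-90 - 30*n) + 23) = √(-67 - 30*n))
s(R(2, 2))/(-1011) = √(-67 - 30*(12 + 2))/(-1011) = √(-67 - 30*14)*(-1/1011) = √(-67 - 420)*(-1/1011) = √(-487)*(-1/1011) = (I*√487)*(-1/1011) = -I*√487/1011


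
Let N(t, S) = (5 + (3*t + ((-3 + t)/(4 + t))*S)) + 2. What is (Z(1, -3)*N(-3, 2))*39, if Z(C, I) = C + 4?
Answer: -2730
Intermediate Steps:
Z(C, I) = 4 + C
N(t, S) = 7 + 3*t + S*(-3 + t)/(4 + t) (N(t, S) = (5 + (3*t + ((-3 + t)/(4 + t))*S)) + 2 = (5 + (3*t + S*(-3 + t)/(4 + t))) + 2 = (5 + 3*t + S*(-3 + t)/(4 + t)) + 2 = 7 + 3*t + S*(-3 + t)/(4 + t))
(Z(1, -3)*N(-3, 2))*39 = ((4 + 1)*((28 - 3*2 + 3*(-3)² + 19*(-3) + 2*(-3))/(4 - 3)))*39 = (5*((28 - 6 + 3*9 - 57 - 6)/1))*39 = (5*(1*(28 - 6 + 27 - 57 - 6)))*39 = (5*(1*(-14)))*39 = (5*(-14))*39 = -70*39 = -2730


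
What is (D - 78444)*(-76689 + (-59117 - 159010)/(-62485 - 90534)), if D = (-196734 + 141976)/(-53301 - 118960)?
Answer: 158567908038378319464/26359205959 ≈ 6.0157e+9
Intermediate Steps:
D = 54758/172261 (D = -54758/(-172261) = -54758*(-1/172261) = 54758/172261 ≈ 0.31788)
(D - 78444)*(-76689 + (-59117 - 159010)/(-62485 - 90534)) = (54758/172261 - 78444)*(-76689 + (-59117 - 159010)/(-62485 - 90534)) = -13512787126*(-76689 - 218127/(-153019))/172261 = -13512787126*(-76689 - 218127*(-1/153019))/172261 = -13512787126*(-76689 + 218127/153019)/172261 = -13512787126/172261*(-11734655964/153019) = 158567908038378319464/26359205959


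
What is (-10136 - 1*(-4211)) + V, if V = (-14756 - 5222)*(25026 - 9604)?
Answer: -308106641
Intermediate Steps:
V = -308100716 (V = -19978*15422 = -308100716)
(-10136 - 1*(-4211)) + V = (-10136 - 1*(-4211)) - 308100716 = (-10136 + 4211) - 308100716 = -5925 - 308100716 = -308106641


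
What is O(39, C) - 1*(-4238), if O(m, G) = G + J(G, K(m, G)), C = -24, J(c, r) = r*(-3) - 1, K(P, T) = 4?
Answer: 4201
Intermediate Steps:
J(c, r) = -1 - 3*r (J(c, r) = -3*r - 1 = -1 - 3*r)
O(m, G) = -13 + G (O(m, G) = G + (-1 - 3*4) = G + (-1 - 12) = G - 13 = -13 + G)
O(39, C) - 1*(-4238) = (-13 - 24) - 1*(-4238) = -37 + 4238 = 4201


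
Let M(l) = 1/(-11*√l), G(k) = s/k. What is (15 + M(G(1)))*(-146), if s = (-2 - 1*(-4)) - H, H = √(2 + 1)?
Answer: -2190 + 146/(11*√(2 - √3)) ≈ -2164.4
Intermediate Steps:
H = √3 ≈ 1.7320
s = 2 - √3 (s = (-2 - 1*(-4)) - √3 = (-2 + 4) - √3 = 2 - √3 ≈ 0.26795)
G(k) = (2 - √3)/k
M(l) = -1/(11*√l)
(15 + M(G(1)))*(-146) = (15 - 1/(11*√(2 - √3)))*(-146) = -2190 + 146/(11*√(2 - √3))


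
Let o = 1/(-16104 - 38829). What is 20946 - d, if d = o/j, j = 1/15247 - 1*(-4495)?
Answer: 78858501331325635/3764847767178 ≈ 20946.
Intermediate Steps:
o = -1/54933 (o = 1/(-54933) = -1/54933 ≈ -1.8204e-5)
j = 68535266/15247 (j = 1/15247 + 4495 = 68535266/15247 ≈ 4495.0)
d = -15247/3764847767178 (d = -1/(54933*68535266/15247) = -1/54933*15247/68535266 = -15247/3764847767178 ≈ -4.0498e-9)
20946 - d = 20946 - 1*(-15247/3764847767178) = 20946 + 15247/3764847767178 = 78858501331325635/3764847767178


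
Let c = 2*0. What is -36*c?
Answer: 0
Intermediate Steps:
c = 0
-36*c = -36*0 = 0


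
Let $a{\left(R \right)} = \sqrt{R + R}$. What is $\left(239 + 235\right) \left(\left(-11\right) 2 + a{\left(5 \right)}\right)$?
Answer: $-10428 + 474 \sqrt{10} \approx -8929.1$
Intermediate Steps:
$a{\left(R \right)} = \sqrt{2} \sqrt{R}$ ($a{\left(R \right)} = \sqrt{2 R} = \sqrt{2} \sqrt{R}$)
$\left(239 + 235\right) \left(\left(-11\right) 2 + a{\left(5 \right)}\right) = \left(239 + 235\right) \left(\left(-11\right) 2 + \sqrt{2} \sqrt{5}\right) = 474 \left(-22 + \sqrt{10}\right) = -10428 + 474 \sqrt{10}$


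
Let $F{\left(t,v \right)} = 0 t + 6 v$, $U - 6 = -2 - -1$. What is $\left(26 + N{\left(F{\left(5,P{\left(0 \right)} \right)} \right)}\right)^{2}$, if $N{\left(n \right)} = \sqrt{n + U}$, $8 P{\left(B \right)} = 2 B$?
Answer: $\left(26 + \sqrt{5}\right)^{2} \approx 797.28$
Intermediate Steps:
$P{\left(B \right)} = \frac{B}{4}$ ($P{\left(B \right)} = \frac{2 B}{8} = \frac{B}{4}$)
$U = 5$ ($U = 6 - 1 = 5$)
$F{\left(t,v \right)} = 6 v$ ($F{\left(t,v \right)} = 0 + 6 v = 6 v$)
$N{\left(n \right)} = \sqrt{5 + n}$ ($N{\left(n \right)} = \sqrt{n + 5} = \sqrt{5 + n}$)
$\left(26 + N{\left(F{\left(5,P{\left(0 \right)} \right)} \right)}\right)^{2} = \left(26 + \sqrt{5 + 6 \cdot \frac{1}{4} \cdot 0}\right)^{2} = \left(26 + \sqrt{5 + 6 \cdot 0}\right)^{2} = \left(26 + \sqrt{5 + 0}\right)^{2} = \left(26 + \sqrt{5}\right)^{2}$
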